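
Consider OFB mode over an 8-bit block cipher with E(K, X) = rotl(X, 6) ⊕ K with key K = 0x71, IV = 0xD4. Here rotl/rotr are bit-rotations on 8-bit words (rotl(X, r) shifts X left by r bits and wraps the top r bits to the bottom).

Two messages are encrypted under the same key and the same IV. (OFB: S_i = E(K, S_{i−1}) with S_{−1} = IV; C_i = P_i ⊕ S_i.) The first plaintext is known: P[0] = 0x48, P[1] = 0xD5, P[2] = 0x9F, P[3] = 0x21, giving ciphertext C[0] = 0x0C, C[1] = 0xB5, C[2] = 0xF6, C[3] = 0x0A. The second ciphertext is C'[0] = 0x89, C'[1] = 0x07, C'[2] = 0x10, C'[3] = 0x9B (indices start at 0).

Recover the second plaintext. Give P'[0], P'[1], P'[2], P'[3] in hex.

P'[0] = 0xCD, P'[1] = 0x67, P'[2] = 0x79, P'[3] = 0xB0

In OFB with a reused IV, both messages share the same keystream S_i, so C_i ⊕ C'_i = P_i ⊕ P'_i and thus P'_i = P_i ⊕ C_i ⊕ C'_i.
P'[0]: 0x48 ⊕ 0x0C ⊕ 0x89 = 0xCD.
P'[1]: 0xD5 ⊕ 0xB5 ⊕ 0x07 = 0x67.
P'[2]: 0x9F ⊕ 0xF6 ⊕ 0x10 = 0x79.
P'[3]: 0x21 ⊕ 0x0A ⊕ 0x9B = 0xB0.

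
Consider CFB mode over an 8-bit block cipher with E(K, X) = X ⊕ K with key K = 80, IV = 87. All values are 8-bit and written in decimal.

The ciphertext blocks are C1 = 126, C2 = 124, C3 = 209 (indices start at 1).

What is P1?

CFB decryption: P_i = C_i ⊕ E(K, C_{i−1}), with C_{0} = IV.
P1: E(K, 87) = 7; 126 ⊕ 7 = 121.

P1 = 121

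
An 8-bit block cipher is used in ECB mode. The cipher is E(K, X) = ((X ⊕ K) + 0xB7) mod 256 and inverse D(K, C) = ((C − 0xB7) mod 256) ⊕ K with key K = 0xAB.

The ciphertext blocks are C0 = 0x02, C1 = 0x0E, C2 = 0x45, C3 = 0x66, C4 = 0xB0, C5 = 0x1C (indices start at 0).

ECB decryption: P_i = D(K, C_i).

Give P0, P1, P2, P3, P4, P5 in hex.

P0 = 0xE0, P1 = 0xFC, P2 = 0x25, P3 = 0x04, P4 = 0x52, P5 = 0xCE

P0: D(K, 0x02) = 0xE0.
P1: D(K, 0x0E) = 0xFC.
P2: D(K, 0x45) = 0x25.
P3: D(K, 0x66) = 0x04.
P4: D(K, 0xB0) = 0x52.
P5: D(K, 0x1C) = 0xCE.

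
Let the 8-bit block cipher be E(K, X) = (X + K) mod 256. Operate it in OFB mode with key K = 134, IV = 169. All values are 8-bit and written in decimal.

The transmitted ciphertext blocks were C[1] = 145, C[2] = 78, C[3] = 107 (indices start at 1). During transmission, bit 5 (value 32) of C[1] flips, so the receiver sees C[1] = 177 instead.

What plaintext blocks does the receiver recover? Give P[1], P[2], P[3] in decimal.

OFB decryption: S_i = E(K, S_{i−1}) with S_{0} = IV; P_i = C_i ⊕ S_i.
Only C[1] changed, to 177. In OFB, a change in C_i flips the same bit in P_i only; the keystream is unaffected. Decrypting the received ciphertext:
P[1]: S = E(K, 169) = 47; 177 ⊕ 47 = 158.
P[2]: S = E(K, 47) = 181; 78 ⊕ 181 = 251.
P[3]: S = E(K, 181) = 59; 107 ⊕ 59 = 80.
Blocks that differ from the original plaintext: P[1].

P[1] = 158, P[2] = 251, P[3] = 80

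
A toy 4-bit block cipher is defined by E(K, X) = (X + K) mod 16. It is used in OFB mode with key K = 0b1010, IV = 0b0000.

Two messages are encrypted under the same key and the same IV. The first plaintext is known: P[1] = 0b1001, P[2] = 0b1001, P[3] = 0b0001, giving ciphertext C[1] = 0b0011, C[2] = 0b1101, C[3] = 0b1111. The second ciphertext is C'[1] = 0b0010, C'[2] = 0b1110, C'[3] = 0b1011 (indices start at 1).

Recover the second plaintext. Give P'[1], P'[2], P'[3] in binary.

P'[1] = 0b1000, P'[2] = 0b1010, P'[3] = 0b0101

In OFB with a reused IV, both messages share the same keystream S_i, so C_i ⊕ C'_i = P_i ⊕ P'_i and thus P'_i = P_i ⊕ C_i ⊕ C'_i.
P'[1]: 0b1001 ⊕ 0b0011 ⊕ 0b0010 = 0b1000.
P'[2]: 0b1001 ⊕ 0b1101 ⊕ 0b1110 = 0b1010.
P'[3]: 0b0001 ⊕ 0b1111 ⊕ 0b1011 = 0b0101.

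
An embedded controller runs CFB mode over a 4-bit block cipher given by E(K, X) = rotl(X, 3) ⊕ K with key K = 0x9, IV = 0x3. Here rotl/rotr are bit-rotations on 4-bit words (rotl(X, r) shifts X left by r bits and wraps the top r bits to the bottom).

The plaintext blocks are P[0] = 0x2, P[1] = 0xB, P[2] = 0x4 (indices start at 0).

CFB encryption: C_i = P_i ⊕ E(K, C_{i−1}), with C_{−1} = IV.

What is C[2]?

C[0]: E(K, 0x3) = 0x0; 0x2 ⊕ 0x0 = 0x2.
C[1]: E(K, 0x2) = 0x8; 0xB ⊕ 0x8 = 0x3.
C[2]: E(K, 0x3) = 0x0; 0x4 ⊕ 0x0 = 0x4.

C[2] = 0x4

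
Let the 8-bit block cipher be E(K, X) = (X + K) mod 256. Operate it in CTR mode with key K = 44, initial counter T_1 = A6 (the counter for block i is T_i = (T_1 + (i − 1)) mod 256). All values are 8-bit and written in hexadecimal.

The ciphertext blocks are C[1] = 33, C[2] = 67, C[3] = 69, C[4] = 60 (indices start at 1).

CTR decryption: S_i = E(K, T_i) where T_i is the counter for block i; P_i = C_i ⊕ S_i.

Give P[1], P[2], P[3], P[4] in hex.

P[1]: T = A6, S = E(K, T) = EA; 33 ⊕ EA = D9.
P[2]: T = A7, S = E(K, T) = EB; 67 ⊕ EB = 8C.
P[3]: T = A8, S = E(K, T) = EC; 69 ⊕ EC = 85.
P[4]: T = A9, S = E(K, T) = ED; 60 ⊕ ED = 8D.

P[1] = D9, P[2] = 8C, P[3] = 85, P[4] = 8D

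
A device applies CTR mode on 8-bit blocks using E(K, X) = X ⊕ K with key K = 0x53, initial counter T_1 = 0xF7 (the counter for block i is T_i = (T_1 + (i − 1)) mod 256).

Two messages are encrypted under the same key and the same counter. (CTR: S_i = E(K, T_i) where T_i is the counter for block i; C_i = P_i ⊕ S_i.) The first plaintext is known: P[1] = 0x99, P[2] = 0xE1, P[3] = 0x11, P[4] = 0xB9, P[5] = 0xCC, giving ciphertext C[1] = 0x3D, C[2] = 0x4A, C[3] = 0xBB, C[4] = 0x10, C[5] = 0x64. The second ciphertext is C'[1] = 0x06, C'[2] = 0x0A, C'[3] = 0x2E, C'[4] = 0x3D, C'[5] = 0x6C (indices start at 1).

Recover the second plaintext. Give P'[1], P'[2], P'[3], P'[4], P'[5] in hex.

P'[1] = 0xA2, P'[2] = 0xA1, P'[3] = 0x84, P'[4] = 0x94, P'[5] = 0xC4

In CTR with a reused counter, both messages share the same keystream S_i, so C_i ⊕ C'_i = P_i ⊕ P'_i and thus P'_i = P_i ⊕ C_i ⊕ C'_i.
P'[1]: 0x99 ⊕ 0x3D ⊕ 0x06 = 0xA2.
P'[2]: 0xE1 ⊕ 0x4A ⊕ 0x0A = 0xA1.
P'[3]: 0x11 ⊕ 0xBB ⊕ 0x2E = 0x84.
P'[4]: 0xB9 ⊕ 0x10 ⊕ 0x3D = 0x94.
P'[5]: 0xCC ⊕ 0x64 ⊕ 0x6C = 0xC4.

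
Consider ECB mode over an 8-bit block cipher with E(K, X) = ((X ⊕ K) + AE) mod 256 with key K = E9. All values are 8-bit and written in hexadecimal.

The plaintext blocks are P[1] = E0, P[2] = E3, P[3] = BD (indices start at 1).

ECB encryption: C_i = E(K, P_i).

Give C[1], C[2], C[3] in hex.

C[1] = B7, C[2] = B8, C[3] = 02

C[1]: E(K, E0) = B7.
C[2]: E(K, E3) = B8.
C[3]: E(K, BD) = 02.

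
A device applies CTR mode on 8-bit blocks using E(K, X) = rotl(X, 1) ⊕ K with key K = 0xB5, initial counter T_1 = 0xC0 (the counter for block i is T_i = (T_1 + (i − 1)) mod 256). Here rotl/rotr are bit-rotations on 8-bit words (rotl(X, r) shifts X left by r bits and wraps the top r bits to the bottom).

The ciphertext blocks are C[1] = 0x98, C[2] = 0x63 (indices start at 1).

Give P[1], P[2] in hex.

CTR decryption: S_i = E(K, T_i) where T_i is the counter for block i; P_i = C_i ⊕ S_i.
P[1]: T = 0xC0, S = E(K, T) = 0x34; 0x98 ⊕ 0x34 = 0xAC.
P[2]: T = 0xC1, S = E(K, T) = 0x36; 0x63 ⊕ 0x36 = 0x55.

P[1] = 0xAC, P[2] = 0x55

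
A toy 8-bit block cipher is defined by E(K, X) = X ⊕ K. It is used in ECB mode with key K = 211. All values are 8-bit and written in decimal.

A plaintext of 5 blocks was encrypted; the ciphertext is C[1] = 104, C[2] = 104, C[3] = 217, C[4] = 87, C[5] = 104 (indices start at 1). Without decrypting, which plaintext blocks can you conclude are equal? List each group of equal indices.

ECB encrypts each block independently with the same key, so equal ciphertext blocks imply equal plaintext blocks.
C[1] = C[2] = C[5] = 104, so P[1] = P[2] = P[5].

P[1] = P[2] = P[5]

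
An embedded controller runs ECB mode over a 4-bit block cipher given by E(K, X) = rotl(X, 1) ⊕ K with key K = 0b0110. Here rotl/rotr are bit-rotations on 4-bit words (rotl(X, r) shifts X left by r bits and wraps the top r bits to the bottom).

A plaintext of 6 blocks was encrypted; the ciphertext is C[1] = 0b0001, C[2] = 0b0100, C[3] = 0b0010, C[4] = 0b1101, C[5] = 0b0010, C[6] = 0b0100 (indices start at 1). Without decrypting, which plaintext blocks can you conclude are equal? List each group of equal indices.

ECB encrypts each block independently with the same key, so equal ciphertext blocks imply equal plaintext blocks.
C[2] = C[6] = 0b0100, so P[2] = P[6].
C[3] = C[5] = 0b0010, so P[3] = P[5].

P[2] = P[6]; P[3] = P[5]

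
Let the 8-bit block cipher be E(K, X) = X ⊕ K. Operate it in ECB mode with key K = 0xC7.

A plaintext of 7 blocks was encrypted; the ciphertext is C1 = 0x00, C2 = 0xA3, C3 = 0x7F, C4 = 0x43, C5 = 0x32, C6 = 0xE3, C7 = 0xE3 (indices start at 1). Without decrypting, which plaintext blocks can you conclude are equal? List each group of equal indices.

P6 = P7

ECB encrypts each block independently with the same key, so equal ciphertext blocks imply equal plaintext blocks.
C6 = C7 = 0xE3, so P6 = P7.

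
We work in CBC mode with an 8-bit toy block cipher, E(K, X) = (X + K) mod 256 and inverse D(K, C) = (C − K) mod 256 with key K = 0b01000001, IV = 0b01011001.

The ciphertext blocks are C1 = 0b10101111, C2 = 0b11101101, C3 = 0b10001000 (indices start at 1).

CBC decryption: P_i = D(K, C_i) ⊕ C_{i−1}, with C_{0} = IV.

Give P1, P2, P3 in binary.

P1: D(K, 0b10101111) = 0b01101110; 0b01101110 ⊕ 0b01011001 = 0b00110111.
P2: D(K, 0b11101101) = 0b10101100; 0b10101100 ⊕ 0b10101111 = 0b00000011.
P3: D(K, 0b10001000) = 0b01000111; 0b01000111 ⊕ 0b11101101 = 0b10101010.

P1 = 0b00110111, P2 = 0b00000011, P3 = 0b10101010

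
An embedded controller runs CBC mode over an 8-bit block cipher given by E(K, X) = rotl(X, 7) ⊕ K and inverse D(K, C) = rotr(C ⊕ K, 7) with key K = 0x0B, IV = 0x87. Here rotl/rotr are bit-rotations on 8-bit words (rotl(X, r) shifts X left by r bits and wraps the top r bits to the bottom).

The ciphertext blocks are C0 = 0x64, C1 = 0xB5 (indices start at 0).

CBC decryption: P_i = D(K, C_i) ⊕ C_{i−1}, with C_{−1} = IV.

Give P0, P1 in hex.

P0: D(K, 0x64) = 0xDE; 0xDE ⊕ 0x87 = 0x59.
P1: D(K, 0xB5) = 0x7D; 0x7D ⊕ 0x64 = 0x19.

P0 = 0x59, P1 = 0x19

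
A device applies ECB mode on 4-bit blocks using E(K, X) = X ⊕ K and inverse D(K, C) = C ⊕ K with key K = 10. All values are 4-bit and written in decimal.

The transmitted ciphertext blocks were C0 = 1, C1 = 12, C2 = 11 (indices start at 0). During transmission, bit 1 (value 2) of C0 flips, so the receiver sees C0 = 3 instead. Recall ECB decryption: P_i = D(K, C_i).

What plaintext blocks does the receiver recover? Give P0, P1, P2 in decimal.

P0 = 9, P1 = 6, P2 = 1

Only C0 changed, to 3. In ECB, a change in C_i affects only P_i. Decrypting the received ciphertext:
P0: D(K, 3) = 9.
P1: D(K, 12) = 6.
P2: D(K, 11) = 1.
Blocks that differ from the original plaintext: P0.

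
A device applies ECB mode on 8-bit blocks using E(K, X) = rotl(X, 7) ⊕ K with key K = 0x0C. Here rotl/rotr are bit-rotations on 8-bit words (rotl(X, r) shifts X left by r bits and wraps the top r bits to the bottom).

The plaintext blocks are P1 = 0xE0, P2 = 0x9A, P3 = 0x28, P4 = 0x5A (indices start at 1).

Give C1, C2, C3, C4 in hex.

C1 = 0x7C, C2 = 0x41, C3 = 0x18, C4 = 0x21

ECB encryption: C_i = E(K, P_i).
C1: E(K, 0xE0) = 0x7C.
C2: E(K, 0x9A) = 0x41.
C3: E(K, 0x28) = 0x18.
C4: E(K, 0x5A) = 0x21.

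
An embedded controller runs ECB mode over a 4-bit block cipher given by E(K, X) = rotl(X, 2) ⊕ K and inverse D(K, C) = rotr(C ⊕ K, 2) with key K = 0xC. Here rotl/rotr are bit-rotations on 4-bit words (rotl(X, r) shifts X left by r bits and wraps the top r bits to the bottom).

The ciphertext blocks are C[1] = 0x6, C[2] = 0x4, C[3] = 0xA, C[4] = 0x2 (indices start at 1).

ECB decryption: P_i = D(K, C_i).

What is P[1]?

P[1]: D(K, 0x6) = 0xA.

P[1] = 0xA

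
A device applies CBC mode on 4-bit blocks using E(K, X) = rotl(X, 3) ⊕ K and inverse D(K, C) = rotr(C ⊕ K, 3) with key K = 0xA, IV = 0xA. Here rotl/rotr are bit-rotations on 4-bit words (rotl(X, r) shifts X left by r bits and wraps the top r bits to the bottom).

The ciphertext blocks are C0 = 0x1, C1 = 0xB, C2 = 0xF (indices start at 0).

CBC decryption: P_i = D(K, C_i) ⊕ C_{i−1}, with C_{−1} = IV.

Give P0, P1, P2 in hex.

P0: D(K, 0x1) = 0x7; 0x7 ⊕ 0xA = 0xD.
P1: D(K, 0xB) = 0x2; 0x2 ⊕ 0x1 = 0x3.
P2: D(K, 0xF) = 0xA; 0xA ⊕ 0xB = 0x1.

P0 = 0xD, P1 = 0x3, P2 = 0x1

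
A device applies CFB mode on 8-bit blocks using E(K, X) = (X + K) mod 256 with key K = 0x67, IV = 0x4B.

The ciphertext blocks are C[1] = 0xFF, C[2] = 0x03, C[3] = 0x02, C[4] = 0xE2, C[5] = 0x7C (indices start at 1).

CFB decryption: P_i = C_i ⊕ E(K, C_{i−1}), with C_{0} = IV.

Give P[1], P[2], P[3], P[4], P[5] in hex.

P[1] = 0x4D, P[2] = 0x65, P[3] = 0x68, P[4] = 0x8B, P[5] = 0x35

P[1]: E(K, 0x4B) = 0xB2; 0xFF ⊕ 0xB2 = 0x4D.
P[2]: E(K, 0xFF) = 0x66; 0x03 ⊕ 0x66 = 0x65.
P[3]: E(K, 0x03) = 0x6A; 0x02 ⊕ 0x6A = 0x68.
P[4]: E(K, 0x02) = 0x69; 0xE2 ⊕ 0x69 = 0x8B.
P[5]: E(K, 0xE2) = 0x49; 0x7C ⊕ 0x49 = 0x35.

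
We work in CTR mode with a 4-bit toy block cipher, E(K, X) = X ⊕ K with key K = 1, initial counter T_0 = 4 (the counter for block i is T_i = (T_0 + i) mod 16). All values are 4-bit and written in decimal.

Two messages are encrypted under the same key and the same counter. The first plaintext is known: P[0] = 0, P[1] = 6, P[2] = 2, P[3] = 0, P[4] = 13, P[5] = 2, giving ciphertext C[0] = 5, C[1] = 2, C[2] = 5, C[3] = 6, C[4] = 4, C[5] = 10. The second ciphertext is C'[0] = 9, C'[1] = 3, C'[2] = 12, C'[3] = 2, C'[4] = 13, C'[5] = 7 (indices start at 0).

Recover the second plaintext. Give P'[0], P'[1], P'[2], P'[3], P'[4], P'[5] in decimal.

In CTR with a reused counter, both messages share the same keystream S_i, so C_i ⊕ C'_i = P_i ⊕ P'_i and thus P'_i = P_i ⊕ C_i ⊕ C'_i.
P'[0]: 0 ⊕ 5 ⊕ 9 = 12.
P'[1]: 6 ⊕ 2 ⊕ 3 = 7.
P'[2]: 2 ⊕ 5 ⊕ 12 = 11.
P'[3]: 0 ⊕ 6 ⊕ 2 = 4.
P'[4]: 13 ⊕ 4 ⊕ 13 = 4.
P'[5]: 2 ⊕ 10 ⊕ 7 = 15.

P'[0] = 12, P'[1] = 7, P'[2] = 11, P'[3] = 4, P'[4] = 4, P'[5] = 15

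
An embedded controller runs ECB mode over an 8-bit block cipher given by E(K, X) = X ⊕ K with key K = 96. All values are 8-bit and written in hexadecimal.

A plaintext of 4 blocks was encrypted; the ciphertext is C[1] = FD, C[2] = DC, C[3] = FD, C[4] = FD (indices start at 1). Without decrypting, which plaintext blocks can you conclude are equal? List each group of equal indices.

P[1] = P[3] = P[4]

ECB encrypts each block independently with the same key, so equal ciphertext blocks imply equal plaintext blocks.
C[1] = C[3] = C[4] = FD, so P[1] = P[3] = P[4].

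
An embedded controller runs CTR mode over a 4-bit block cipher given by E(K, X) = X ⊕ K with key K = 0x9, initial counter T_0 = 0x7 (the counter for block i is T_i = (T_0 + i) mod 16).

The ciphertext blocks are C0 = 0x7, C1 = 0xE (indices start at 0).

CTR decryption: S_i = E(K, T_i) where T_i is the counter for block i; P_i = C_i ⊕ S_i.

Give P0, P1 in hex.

P0 = 0x9, P1 = 0xF

P0: T = 0x7, S = E(K, T) = 0xE; 0x7 ⊕ 0xE = 0x9.
P1: T = 0x8, S = E(K, T) = 0x1; 0xE ⊕ 0x1 = 0xF.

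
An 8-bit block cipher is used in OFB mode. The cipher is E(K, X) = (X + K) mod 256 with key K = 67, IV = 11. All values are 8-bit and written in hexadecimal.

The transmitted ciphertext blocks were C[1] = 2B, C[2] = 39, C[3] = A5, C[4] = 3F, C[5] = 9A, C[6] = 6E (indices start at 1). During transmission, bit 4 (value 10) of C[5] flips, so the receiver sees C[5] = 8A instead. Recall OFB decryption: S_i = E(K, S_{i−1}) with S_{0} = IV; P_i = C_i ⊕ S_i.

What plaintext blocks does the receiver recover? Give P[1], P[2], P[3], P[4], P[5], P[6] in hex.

Only C[5] changed, to 8A. In OFB, a change in C_i flips the same bit in P_i only; the keystream is unaffected. Decrypting the received ciphertext:
P[1]: S = E(K, 11) = 78; 2B ⊕ 78 = 53.
P[2]: S = E(K, 78) = DF; 39 ⊕ DF = E6.
P[3]: S = E(K, DF) = 46; A5 ⊕ 46 = E3.
P[4]: S = E(K, 46) = AD; 3F ⊕ AD = 92.
P[5]: S = E(K, AD) = 14; 8A ⊕ 14 = 9E.
P[6]: S = E(K, 14) = 7B; 6E ⊕ 7B = 15.
Blocks that differ from the original plaintext: P[5].

P[1] = 53, P[2] = E6, P[3] = E3, P[4] = 92, P[5] = 9E, P[6] = 15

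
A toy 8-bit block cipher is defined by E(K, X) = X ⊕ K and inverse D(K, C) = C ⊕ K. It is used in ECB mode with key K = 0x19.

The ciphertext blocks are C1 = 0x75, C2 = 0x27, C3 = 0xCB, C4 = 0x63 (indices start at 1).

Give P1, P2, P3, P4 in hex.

P1 = 0x6C, P2 = 0x3E, P3 = 0xD2, P4 = 0x7A

ECB decryption: P_i = D(K, C_i).
P1: D(K, 0x75) = 0x6C.
P2: D(K, 0x27) = 0x3E.
P3: D(K, 0xCB) = 0xD2.
P4: D(K, 0x63) = 0x7A.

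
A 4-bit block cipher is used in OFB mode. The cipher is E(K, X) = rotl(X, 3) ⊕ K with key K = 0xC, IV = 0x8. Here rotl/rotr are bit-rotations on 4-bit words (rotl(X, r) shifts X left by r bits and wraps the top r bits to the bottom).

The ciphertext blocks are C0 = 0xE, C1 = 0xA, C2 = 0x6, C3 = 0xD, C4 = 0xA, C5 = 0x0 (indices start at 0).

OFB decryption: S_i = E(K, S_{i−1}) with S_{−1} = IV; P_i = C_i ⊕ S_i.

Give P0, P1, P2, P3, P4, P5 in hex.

P0 = 0x6, P1 = 0x2, P2 = 0xE, P3 = 0x5, P4 = 0x2, P5 = 0x8

P0: S = E(K, 0x8) = 0x8; 0xE ⊕ 0x8 = 0x6.
P1: S = E(K, 0x8) = 0x8; 0xA ⊕ 0x8 = 0x2.
P2: S = E(K, 0x8) = 0x8; 0x6 ⊕ 0x8 = 0xE.
P3: S = E(K, 0x8) = 0x8; 0xD ⊕ 0x8 = 0x5.
P4: S = E(K, 0x8) = 0x8; 0xA ⊕ 0x8 = 0x2.
P5: S = E(K, 0x8) = 0x8; 0x0 ⊕ 0x8 = 0x8.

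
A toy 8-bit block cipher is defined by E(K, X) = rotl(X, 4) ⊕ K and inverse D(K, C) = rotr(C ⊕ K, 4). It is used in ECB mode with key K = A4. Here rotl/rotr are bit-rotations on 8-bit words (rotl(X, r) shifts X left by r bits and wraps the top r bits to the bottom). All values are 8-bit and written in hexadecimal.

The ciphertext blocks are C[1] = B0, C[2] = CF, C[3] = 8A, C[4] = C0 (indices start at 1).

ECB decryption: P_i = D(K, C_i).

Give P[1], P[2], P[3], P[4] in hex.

P[1]: D(K, B0) = 41.
P[2]: D(K, CF) = B6.
P[3]: D(K, 8A) = E2.
P[4]: D(K, C0) = 46.

P[1] = 41, P[2] = B6, P[3] = E2, P[4] = 46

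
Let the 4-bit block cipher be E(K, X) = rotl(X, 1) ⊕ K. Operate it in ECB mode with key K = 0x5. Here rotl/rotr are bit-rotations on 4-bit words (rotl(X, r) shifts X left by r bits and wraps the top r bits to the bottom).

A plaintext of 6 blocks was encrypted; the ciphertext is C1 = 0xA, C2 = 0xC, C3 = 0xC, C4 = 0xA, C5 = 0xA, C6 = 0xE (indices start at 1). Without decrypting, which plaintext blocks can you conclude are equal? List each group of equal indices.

ECB encrypts each block independently with the same key, so equal ciphertext blocks imply equal plaintext blocks.
C1 = C4 = C5 = 0xA, so P1 = P4 = P5.
C2 = C3 = 0xC, so P2 = P3.

P1 = P4 = P5; P2 = P3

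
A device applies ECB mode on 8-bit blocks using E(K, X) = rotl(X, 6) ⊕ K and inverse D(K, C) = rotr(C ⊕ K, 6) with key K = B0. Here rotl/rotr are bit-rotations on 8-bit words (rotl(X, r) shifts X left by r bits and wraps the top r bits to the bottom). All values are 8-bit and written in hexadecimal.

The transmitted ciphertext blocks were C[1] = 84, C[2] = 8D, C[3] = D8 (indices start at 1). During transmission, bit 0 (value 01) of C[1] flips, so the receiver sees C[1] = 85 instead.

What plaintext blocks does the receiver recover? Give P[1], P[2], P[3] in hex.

P[1] = D4, P[2] = F4, P[3] = A1

ECB decryption: P_i = D(K, C_i).
Only C[1] changed, to 85. In ECB, a change in C_i affects only P_i. Decrypting the received ciphertext:
P[1]: D(K, 85) = D4.
P[2]: D(K, 8D) = F4.
P[3]: D(K, D8) = A1.
Blocks that differ from the original plaintext: P[1].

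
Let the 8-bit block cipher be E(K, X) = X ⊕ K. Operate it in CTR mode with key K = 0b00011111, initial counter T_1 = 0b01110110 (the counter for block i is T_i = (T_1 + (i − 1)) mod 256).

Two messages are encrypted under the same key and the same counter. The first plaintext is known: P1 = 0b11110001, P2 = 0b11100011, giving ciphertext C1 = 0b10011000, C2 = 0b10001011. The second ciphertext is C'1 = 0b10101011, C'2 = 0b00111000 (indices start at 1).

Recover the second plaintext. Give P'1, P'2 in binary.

In CTR with a reused counter, both messages share the same keystream S_i, so C_i ⊕ C'_i = P_i ⊕ P'_i and thus P'_i = P_i ⊕ C_i ⊕ C'_i.
P'1: 0b11110001 ⊕ 0b10011000 ⊕ 0b10101011 = 0b11000010.
P'2: 0b11100011 ⊕ 0b10001011 ⊕ 0b00111000 = 0b01010000.

P'1 = 0b11000010, P'2 = 0b01010000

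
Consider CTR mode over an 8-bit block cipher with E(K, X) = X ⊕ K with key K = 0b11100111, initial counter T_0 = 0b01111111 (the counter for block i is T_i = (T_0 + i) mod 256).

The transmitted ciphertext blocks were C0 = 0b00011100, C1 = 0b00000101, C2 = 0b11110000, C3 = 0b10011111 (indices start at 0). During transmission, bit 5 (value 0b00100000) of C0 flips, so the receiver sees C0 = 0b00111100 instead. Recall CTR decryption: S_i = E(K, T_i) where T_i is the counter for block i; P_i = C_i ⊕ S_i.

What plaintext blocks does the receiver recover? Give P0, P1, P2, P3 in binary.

Only C0 changed, to 0b00111100. In CTR, a change in C_i flips the same bit in P_i only; the keystream is unaffected. Decrypting the received ciphertext:
P0: T = 0b01111111, S = E(K, T) = 0b10011000; 0b00111100 ⊕ 0b10011000 = 0b10100100.
P1: T = 0b10000000, S = E(K, T) = 0b01100111; 0b00000101 ⊕ 0b01100111 = 0b01100010.
P2: T = 0b10000001, S = E(K, T) = 0b01100110; 0b11110000 ⊕ 0b01100110 = 0b10010110.
P3: T = 0b10000010, S = E(K, T) = 0b01100101; 0b10011111 ⊕ 0b01100101 = 0b11111010.
Blocks that differ from the original plaintext: P0.

P0 = 0b10100100, P1 = 0b01100010, P2 = 0b10010110, P3 = 0b11111010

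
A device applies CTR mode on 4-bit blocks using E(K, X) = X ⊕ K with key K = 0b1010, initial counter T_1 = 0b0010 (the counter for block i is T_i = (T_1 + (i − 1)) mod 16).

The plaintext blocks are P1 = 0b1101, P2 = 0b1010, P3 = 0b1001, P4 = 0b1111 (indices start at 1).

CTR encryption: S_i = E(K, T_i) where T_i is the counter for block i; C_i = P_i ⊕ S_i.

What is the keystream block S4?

C1: T = 0b0010, S = E(K, T) = 0b1000; 0b1101 ⊕ 0b1000 = 0b0101.
C2: T = 0b0011, S = E(K, T) = 0b1001; 0b1010 ⊕ 0b1001 = 0b0011.
C3: T = 0b0100, S = E(K, T) = 0b1110; 0b1001 ⊕ 0b1110 = 0b0111.
C4: T = 0b0101, S = E(K, T) = 0b1111; 0b1111 ⊕ 0b1111 = 0b0000.
So S4 = 0b1111.

0b1111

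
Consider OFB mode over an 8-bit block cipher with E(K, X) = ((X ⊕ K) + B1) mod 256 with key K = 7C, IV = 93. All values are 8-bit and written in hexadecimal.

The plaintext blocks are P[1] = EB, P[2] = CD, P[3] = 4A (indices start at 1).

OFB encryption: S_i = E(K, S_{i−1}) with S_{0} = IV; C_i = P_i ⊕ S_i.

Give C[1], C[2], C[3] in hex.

C[1] = 4B, C[2] = 40, C[3] = E8

C[1]: S = E(K, 93) = A0; EB ⊕ A0 = 4B.
C[2]: S = E(K, A0) = 8D; CD ⊕ 8D = 40.
C[3]: S = E(K, 8D) = A2; 4A ⊕ A2 = E8.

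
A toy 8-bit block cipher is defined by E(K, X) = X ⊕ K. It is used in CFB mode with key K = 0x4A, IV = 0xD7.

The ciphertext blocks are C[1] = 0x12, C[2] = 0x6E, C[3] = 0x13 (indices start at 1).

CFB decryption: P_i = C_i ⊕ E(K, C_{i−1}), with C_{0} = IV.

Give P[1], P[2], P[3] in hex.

P[1]: E(K, 0xD7) = 0x9D; 0x12 ⊕ 0x9D = 0x8F.
P[2]: E(K, 0x12) = 0x58; 0x6E ⊕ 0x58 = 0x36.
P[3]: E(K, 0x6E) = 0x24; 0x13 ⊕ 0x24 = 0x37.

P[1] = 0x8F, P[2] = 0x36, P[3] = 0x37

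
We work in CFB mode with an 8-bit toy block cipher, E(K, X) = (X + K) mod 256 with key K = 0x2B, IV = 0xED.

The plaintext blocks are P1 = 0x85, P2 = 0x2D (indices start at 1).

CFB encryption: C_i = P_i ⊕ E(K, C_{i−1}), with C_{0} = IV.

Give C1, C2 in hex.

C1 = 0x9D, C2 = 0xE5

C1: E(K, 0xED) = 0x18; 0x85 ⊕ 0x18 = 0x9D.
C2: E(K, 0x9D) = 0xC8; 0x2D ⊕ 0xC8 = 0xE5.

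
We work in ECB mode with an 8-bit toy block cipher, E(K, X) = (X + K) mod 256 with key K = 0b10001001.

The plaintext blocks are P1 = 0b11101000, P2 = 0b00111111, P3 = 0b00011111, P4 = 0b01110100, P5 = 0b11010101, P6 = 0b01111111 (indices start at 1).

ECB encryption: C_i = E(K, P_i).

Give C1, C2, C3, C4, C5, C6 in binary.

C1 = 0b01110001, C2 = 0b11001000, C3 = 0b10101000, C4 = 0b11111101, C5 = 0b01011110, C6 = 0b00001000

C1: E(K, 0b11101000) = 0b01110001.
C2: E(K, 0b00111111) = 0b11001000.
C3: E(K, 0b00011111) = 0b10101000.
C4: E(K, 0b01110100) = 0b11111101.
C5: E(K, 0b11010101) = 0b01011110.
C6: E(K, 0b01111111) = 0b00001000.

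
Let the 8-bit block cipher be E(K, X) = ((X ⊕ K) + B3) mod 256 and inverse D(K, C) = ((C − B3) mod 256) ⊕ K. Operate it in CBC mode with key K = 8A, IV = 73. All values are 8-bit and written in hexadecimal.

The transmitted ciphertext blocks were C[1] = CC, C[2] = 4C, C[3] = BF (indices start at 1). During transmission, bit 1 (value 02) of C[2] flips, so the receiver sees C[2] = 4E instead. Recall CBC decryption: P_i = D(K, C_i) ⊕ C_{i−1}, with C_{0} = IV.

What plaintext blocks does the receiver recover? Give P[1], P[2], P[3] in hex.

Only C[2] changed, to 4E. In CBC, a change in C_i garbles P_i and flips the same bit in P_{i+1}. Decrypting the received ciphertext:
P[1]: D(K, CC) = 93; 93 ⊕ 73 = E0.
P[2]: D(K, 4E) = 11; 11 ⊕ CC = DD.
P[3]: D(K, BF) = 86; 86 ⊕ 4E = C8.
Blocks that differ from the original plaintext: P[2], P[3].

P[1] = E0, P[2] = DD, P[3] = C8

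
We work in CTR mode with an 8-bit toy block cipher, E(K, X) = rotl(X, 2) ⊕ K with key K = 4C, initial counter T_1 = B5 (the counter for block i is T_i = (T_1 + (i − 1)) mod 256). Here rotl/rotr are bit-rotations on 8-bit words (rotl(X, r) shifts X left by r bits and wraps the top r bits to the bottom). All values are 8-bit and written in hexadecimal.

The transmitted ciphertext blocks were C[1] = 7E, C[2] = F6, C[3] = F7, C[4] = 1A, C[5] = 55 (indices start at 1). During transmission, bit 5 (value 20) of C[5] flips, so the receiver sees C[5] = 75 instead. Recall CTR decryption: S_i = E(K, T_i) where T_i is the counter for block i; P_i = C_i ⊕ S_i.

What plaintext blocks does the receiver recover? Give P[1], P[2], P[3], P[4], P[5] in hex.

Only C[5] changed, to 75. In CTR, a change in C_i flips the same bit in P_i only; the keystream is unaffected. Decrypting the received ciphertext:
P[1]: T = B5, S = E(K, T) = 9A; 7E ⊕ 9A = E4.
P[2]: T = B6, S = E(K, T) = 96; F6 ⊕ 96 = 60.
P[3]: T = B7, S = E(K, T) = 92; F7 ⊕ 92 = 65.
P[4]: T = B8, S = E(K, T) = AE; 1A ⊕ AE = B4.
P[5]: T = B9, S = E(K, T) = AA; 75 ⊕ AA = DF.
Blocks that differ from the original plaintext: P[5].

P[1] = E4, P[2] = 60, P[3] = 65, P[4] = B4, P[5] = DF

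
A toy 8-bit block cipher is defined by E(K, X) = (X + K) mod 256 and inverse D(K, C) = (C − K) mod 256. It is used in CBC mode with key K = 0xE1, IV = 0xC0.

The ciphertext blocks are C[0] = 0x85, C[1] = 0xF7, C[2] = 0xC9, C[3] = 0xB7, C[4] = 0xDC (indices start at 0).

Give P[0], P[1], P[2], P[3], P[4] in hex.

P[0] = 0x64, P[1] = 0x93, P[2] = 0x1F, P[3] = 0x1F, P[4] = 0x4C

CBC decryption: P_i = D(K, C_i) ⊕ C_{i−1}, with C_{−1} = IV.
P[0]: D(K, 0x85) = 0xA4; 0xA4 ⊕ 0xC0 = 0x64.
P[1]: D(K, 0xF7) = 0x16; 0x16 ⊕ 0x85 = 0x93.
P[2]: D(K, 0xC9) = 0xE8; 0xE8 ⊕ 0xF7 = 0x1F.
P[3]: D(K, 0xB7) = 0xD6; 0xD6 ⊕ 0xC9 = 0x1F.
P[4]: D(K, 0xDC) = 0xFB; 0xFB ⊕ 0xB7 = 0x4C.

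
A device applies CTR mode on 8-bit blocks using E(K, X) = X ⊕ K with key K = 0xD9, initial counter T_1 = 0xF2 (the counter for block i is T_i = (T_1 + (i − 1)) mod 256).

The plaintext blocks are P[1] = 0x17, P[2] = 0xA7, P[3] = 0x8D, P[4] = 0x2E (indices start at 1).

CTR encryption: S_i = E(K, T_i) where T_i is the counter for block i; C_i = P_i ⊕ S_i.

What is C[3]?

C[3] = 0xA0

C[1]: T = 0xF2, S = E(K, T) = 0x2B; 0x17 ⊕ 0x2B = 0x3C.
C[2]: T = 0xF3, S = E(K, T) = 0x2A; 0xA7 ⊕ 0x2A = 0x8D.
C[3]: T = 0xF4, S = E(K, T) = 0x2D; 0x8D ⊕ 0x2D = 0xA0.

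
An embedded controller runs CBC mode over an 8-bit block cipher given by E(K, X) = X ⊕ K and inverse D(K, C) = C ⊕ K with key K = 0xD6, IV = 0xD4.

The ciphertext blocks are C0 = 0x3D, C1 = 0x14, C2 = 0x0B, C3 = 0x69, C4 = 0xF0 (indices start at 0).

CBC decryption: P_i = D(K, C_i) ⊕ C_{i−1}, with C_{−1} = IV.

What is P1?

P1 = 0xFF

P1: D(K, 0x14) = 0xC2; 0xC2 ⊕ 0x3D = 0xFF.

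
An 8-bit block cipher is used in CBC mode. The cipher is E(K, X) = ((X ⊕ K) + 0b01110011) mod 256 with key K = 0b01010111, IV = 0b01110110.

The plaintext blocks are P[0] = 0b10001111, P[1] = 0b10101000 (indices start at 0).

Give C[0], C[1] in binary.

CBC encryption: C_i = E(K, P_i ⊕ C_{i−1}), with C_{−1} = IV.
C[0]: P[0] ⊕ 0b01110110 = 0b11111001; E(K, 0b11111001) = 0b00100001.
C[1]: P[1] ⊕ 0b00100001 = 0b10001001; E(K, 0b10001001) = 0b01010001.

C[0] = 0b00100001, C[1] = 0b01010001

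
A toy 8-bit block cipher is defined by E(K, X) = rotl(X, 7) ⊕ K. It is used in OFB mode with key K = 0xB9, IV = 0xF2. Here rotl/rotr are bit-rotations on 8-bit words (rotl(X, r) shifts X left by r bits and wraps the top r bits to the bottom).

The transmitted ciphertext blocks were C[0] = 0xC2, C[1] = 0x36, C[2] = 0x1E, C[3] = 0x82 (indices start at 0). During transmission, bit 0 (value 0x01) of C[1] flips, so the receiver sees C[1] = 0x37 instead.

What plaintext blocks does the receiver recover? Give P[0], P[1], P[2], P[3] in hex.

OFB decryption: S_i = E(K, S_{i−1}) with S_{−1} = IV; P_i = C_i ⊕ S_i.
Only C[1] changed, to 0x37. In OFB, a change in C_i flips the same bit in P_i only; the keystream is unaffected. Decrypting the received ciphertext:
P[0]: S = E(K, 0xF2) = 0xC0; 0xC2 ⊕ 0xC0 = 0x02.
P[1]: S = E(K, 0xC0) = 0xD9; 0x37 ⊕ 0xD9 = 0xEE.
P[2]: S = E(K, 0xD9) = 0x55; 0x1E ⊕ 0x55 = 0x4B.
P[3]: S = E(K, 0x55) = 0x13; 0x82 ⊕ 0x13 = 0x91.
Blocks that differ from the original plaintext: P[1].

P[0] = 0x02, P[1] = 0xEE, P[2] = 0x4B, P[3] = 0x91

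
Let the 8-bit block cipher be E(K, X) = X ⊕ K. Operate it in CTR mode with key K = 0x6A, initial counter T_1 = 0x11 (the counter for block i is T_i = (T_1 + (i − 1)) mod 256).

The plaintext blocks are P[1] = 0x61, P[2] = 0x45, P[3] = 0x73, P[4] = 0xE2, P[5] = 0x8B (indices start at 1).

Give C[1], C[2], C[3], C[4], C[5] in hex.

C[1] = 0x1A, C[2] = 0x3D, C[3] = 0x0A, C[4] = 0x9C, C[5] = 0xF4

CTR encryption: S_i = E(K, T_i) where T_i is the counter for block i; C_i = P_i ⊕ S_i.
C[1]: T = 0x11, S = E(K, T) = 0x7B; 0x61 ⊕ 0x7B = 0x1A.
C[2]: T = 0x12, S = E(K, T) = 0x78; 0x45 ⊕ 0x78 = 0x3D.
C[3]: T = 0x13, S = E(K, T) = 0x79; 0x73 ⊕ 0x79 = 0x0A.
C[4]: T = 0x14, S = E(K, T) = 0x7E; 0xE2 ⊕ 0x7E = 0x9C.
C[5]: T = 0x15, S = E(K, T) = 0x7F; 0x8B ⊕ 0x7F = 0xF4.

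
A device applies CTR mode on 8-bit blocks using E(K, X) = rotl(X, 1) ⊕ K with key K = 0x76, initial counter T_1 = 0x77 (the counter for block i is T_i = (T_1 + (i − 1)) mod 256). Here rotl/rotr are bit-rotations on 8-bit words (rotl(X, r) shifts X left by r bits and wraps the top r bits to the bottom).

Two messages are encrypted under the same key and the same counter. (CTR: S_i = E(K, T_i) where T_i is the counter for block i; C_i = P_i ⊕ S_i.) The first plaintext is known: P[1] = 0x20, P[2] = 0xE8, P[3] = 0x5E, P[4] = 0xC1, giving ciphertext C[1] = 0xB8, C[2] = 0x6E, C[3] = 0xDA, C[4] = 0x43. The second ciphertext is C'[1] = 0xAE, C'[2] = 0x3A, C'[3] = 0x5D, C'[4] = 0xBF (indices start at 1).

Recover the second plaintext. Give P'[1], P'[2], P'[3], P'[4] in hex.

P'[1] = 0x36, P'[2] = 0xBC, P'[3] = 0xD9, P'[4] = 0x3D

In CTR with a reused counter, both messages share the same keystream S_i, so C_i ⊕ C'_i = P_i ⊕ P'_i and thus P'_i = P_i ⊕ C_i ⊕ C'_i.
P'[1]: 0x20 ⊕ 0xB8 ⊕ 0xAE = 0x36.
P'[2]: 0xE8 ⊕ 0x6E ⊕ 0x3A = 0xBC.
P'[3]: 0x5E ⊕ 0xDA ⊕ 0x5D = 0xD9.
P'[4]: 0xC1 ⊕ 0x43 ⊕ 0xBF = 0x3D.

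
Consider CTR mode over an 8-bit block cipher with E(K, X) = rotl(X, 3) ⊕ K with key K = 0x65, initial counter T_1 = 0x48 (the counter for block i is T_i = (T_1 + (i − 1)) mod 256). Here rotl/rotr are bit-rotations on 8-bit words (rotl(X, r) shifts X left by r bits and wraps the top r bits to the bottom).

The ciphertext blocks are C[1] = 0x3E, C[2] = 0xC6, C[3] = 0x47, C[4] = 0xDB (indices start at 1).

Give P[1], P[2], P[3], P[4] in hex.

P[1] = 0x19, P[2] = 0xE9, P[3] = 0x70, P[4] = 0xE4

CTR decryption: S_i = E(K, T_i) where T_i is the counter for block i; P_i = C_i ⊕ S_i.
P[1]: T = 0x48, S = E(K, T) = 0x27; 0x3E ⊕ 0x27 = 0x19.
P[2]: T = 0x49, S = E(K, T) = 0x2F; 0xC6 ⊕ 0x2F = 0xE9.
P[3]: T = 0x4A, S = E(K, T) = 0x37; 0x47 ⊕ 0x37 = 0x70.
P[4]: T = 0x4B, S = E(K, T) = 0x3F; 0xDB ⊕ 0x3F = 0xE4.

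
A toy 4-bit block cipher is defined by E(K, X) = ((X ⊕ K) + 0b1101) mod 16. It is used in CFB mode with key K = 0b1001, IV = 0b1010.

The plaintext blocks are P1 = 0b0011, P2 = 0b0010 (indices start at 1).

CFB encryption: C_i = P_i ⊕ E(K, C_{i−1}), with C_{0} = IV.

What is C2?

C1: E(K, 0b1010) = 0b0000; 0b0011 ⊕ 0b0000 = 0b0011.
C2: E(K, 0b0011) = 0b0111; 0b0010 ⊕ 0b0111 = 0b0101.

C2 = 0b0101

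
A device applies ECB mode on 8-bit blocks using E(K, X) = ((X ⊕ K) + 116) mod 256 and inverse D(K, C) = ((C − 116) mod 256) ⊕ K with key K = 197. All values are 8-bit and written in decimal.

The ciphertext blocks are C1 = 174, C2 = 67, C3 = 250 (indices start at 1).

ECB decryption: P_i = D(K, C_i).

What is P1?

P1: D(K, 174) = 255.

P1 = 255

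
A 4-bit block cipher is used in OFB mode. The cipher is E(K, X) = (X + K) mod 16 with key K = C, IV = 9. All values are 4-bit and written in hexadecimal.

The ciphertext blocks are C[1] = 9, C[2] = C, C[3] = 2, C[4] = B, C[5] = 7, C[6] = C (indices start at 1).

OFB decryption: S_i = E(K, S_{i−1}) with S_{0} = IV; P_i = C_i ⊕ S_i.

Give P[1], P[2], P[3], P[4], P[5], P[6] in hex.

P[1] = C, P[2] = D, P[3] = F, P[4] = 2, P[5] = 2, P[6] = D

P[1]: S = E(K, 9) = 5; 9 ⊕ 5 = C.
P[2]: S = E(K, 5) = 1; C ⊕ 1 = D.
P[3]: S = E(K, 1) = D; 2 ⊕ D = F.
P[4]: S = E(K, D) = 9; B ⊕ 9 = 2.
P[5]: S = E(K, 9) = 5; 7 ⊕ 5 = 2.
P[6]: S = E(K, 5) = 1; C ⊕ 1 = D.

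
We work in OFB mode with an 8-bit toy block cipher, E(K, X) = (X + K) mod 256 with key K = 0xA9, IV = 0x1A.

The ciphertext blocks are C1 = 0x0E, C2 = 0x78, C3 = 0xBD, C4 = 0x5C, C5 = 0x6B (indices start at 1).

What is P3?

OFB decryption: S_i = E(K, S_{i−1}) with S_{0} = IV; P_i = C_i ⊕ S_i.
P1: S = E(K, 0x1A) = 0xC3; 0x0E ⊕ 0xC3 = 0xCD.
P2: S = E(K, 0xC3) = 0x6C; 0x78 ⊕ 0x6C = 0x14.
P3: S = E(K, 0x6C) = 0x15; 0xBD ⊕ 0x15 = 0xA8.

P3 = 0xA8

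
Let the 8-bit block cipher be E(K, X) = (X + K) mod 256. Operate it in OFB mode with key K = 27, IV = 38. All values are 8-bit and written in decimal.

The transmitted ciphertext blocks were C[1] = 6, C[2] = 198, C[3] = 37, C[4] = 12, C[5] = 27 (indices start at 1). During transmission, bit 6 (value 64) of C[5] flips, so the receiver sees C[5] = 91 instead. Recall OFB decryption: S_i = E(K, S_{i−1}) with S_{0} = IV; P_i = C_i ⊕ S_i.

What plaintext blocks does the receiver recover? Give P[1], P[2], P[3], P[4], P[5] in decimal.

Only C[5] changed, to 91. In OFB, a change in C_i flips the same bit in P_i only; the keystream is unaffected. Decrypting the received ciphertext:
P[1]: S = E(K, 38) = 65; 6 ⊕ 65 = 71.
P[2]: S = E(K, 65) = 92; 198 ⊕ 92 = 154.
P[3]: S = E(K, 92) = 119; 37 ⊕ 119 = 82.
P[4]: S = E(K, 119) = 146; 12 ⊕ 146 = 158.
P[5]: S = E(K, 146) = 173; 91 ⊕ 173 = 246.
Blocks that differ from the original plaintext: P[5].

P[1] = 71, P[2] = 154, P[3] = 82, P[4] = 158, P[5] = 246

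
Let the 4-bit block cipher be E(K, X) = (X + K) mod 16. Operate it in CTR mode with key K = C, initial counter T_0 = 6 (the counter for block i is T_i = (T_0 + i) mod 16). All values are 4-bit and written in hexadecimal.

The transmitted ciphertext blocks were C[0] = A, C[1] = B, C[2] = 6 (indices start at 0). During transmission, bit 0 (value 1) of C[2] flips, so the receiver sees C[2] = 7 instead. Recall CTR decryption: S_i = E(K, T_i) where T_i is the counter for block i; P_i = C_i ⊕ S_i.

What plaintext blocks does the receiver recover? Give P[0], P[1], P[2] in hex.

Only C[2] changed, to 7. In CTR, a change in C_i flips the same bit in P_i only; the keystream is unaffected. Decrypting the received ciphertext:
P[0]: T = 6, S = E(K, T) = 2; A ⊕ 2 = 8.
P[1]: T = 7, S = E(K, T) = 3; B ⊕ 3 = 8.
P[2]: T = 8, S = E(K, T) = 4; 7 ⊕ 4 = 3.
Blocks that differ from the original plaintext: P[2].

P[0] = 8, P[1] = 8, P[2] = 3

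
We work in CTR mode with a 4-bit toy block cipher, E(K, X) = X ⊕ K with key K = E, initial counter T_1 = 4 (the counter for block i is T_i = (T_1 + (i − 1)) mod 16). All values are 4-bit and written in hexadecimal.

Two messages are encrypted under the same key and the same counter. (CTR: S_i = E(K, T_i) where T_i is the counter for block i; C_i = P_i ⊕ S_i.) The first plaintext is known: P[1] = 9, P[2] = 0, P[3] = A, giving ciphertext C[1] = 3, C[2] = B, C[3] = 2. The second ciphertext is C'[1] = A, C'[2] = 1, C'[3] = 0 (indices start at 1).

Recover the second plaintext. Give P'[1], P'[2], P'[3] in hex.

In CTR with a reused counter, both messages share the same keystream S_i, so C_i ⊕ C'_i = P_i ⊕ P'_i and thus P'_i = P_i ⊕ C_i ⊕ C'_i.
P'[1]: 9 ⊕ 3 ⊕ A = 0.
P'[2]: 0 ⊕ B ⊕ 1 = A.
P'[3]: A ⊕ 2 ⊕ 0 = 8.

P'[1] = 0, P'[2] = A, P'[3] = 8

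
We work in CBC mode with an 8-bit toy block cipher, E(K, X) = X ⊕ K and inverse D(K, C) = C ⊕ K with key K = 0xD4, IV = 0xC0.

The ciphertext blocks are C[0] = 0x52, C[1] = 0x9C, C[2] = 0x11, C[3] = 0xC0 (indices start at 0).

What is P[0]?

P[0] = 0x46

CBC decryption: P_i = D(K, C_i) ⊕ C_{i−1}, with C_{−1} = IV.
P[0]: D(K, 0x52) = 0x86; 0x86 ⊕ 0xC0 = 0x46.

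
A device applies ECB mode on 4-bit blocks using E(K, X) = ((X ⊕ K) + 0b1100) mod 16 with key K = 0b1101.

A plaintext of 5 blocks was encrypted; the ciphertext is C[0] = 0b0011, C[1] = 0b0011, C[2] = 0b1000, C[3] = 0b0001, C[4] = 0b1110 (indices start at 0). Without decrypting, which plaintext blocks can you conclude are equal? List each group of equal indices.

ECB encrypts each block independently with the same key, so equal ciphertext blocks imply equal plaintext blocks.
C[0] = C[1] = 0b0011, so P[0] = P[1].

P[0] = P[1]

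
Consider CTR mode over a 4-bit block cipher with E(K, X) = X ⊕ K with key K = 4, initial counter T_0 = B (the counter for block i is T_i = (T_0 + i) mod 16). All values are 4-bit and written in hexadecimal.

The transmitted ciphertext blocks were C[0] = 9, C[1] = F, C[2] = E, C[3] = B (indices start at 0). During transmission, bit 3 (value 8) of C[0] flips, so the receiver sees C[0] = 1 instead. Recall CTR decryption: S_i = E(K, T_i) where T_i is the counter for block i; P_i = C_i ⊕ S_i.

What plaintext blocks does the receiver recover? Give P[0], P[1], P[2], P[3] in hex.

Only C[0] changed, to 1. In CTR, a change in C_i flips the same bit in P_i only; the keystream is unaffected. Decrypting the received ciphertext:
P[0]: T = B, S = E(K, T) = F; 1 ⊕ F = E.
P[1]: T = C, S = E(K, T) = 8; F ⊕ 8 = 7.
P[2]: T = D, S = E(K, T) = 9; E ⊕ 9 = 7.
P[3]: T = E, S = E(K, T) = A; B ⊕ A = 1.
Blocks that differ from the original plaintext: P[0].

P[0] = E, P[1] = 7, P[2] = 7, P[3] = 1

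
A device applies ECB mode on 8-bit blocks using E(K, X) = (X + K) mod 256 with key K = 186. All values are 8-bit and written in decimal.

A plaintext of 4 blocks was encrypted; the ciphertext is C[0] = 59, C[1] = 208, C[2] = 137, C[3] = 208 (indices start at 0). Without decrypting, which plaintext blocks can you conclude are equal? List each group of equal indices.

ECB encrypts each block independently with the same key, so equal ciphertext blocks imply equal plaintext blocks.
C[1] = C[3] = 208, so P[1] = P[3].

P[1] = P[3]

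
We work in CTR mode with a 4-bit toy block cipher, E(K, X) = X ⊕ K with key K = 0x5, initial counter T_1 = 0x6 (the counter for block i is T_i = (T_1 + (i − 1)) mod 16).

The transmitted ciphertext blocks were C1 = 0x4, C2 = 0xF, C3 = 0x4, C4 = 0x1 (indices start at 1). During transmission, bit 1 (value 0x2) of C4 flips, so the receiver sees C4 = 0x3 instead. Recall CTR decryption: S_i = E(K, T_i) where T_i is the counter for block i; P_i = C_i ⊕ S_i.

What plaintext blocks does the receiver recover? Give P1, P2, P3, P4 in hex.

Only C4 changed, to 0x3. In CTR, a change in C_i flips the same bit in P_i only; the keystream is unaffected. Decrypting the received ciphertext:
P1: T = 0x6, S = E(K, T) = 0x3; 0x4 ⊕ 0x3 = 0x7.
P2: T = 0x7, S = E(K, T) = 0x2; 0xF ⊕ 0x2 = 0xD.
P3: T = 0x8, S = E(K, T) = 0xD; 0x4 ⊕ 0xD = 0x9.
P4: T = 0x9, S = E(K, T) = 0xC; 0x3 ⊕ 0xC = 0xF.
Blocks that differ from the original plaintext: P4.

P1 = 0x7, P2 = 0xD, P3 = 0x9, P4 = 0xF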